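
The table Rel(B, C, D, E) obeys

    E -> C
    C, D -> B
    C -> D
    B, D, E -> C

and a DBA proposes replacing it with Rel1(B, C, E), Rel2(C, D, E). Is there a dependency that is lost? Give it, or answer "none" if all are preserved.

none

E → C lies within Rel1.
C, D → B: restricted closure across fragments reaches B.
C → D lies within Rel2.
B, D, E → C: restricted closure across fragments reaches C.
Every dependency is enforceable on the fragments, so the decomposition is dependency-preserving.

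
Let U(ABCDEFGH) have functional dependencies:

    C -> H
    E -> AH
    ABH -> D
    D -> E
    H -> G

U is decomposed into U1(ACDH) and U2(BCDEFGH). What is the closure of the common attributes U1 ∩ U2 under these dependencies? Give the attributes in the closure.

U1 ∩ U2 = {CDH}.
D → E applies, adding E
H → G applies, adding G
E → AH applies, adding A
Closure: {ACDEGH}.

ACDEGH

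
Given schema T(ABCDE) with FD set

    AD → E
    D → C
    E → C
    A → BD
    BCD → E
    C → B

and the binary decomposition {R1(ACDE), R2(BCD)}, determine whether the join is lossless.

Common attributes: R1 ∩ R2 = {CD}.
Closure of {CD}: C → B applies, adding B; BCD → E applies, adding E. So (CD)⁺ = {BCDE}.
This closure contains every attribute of R2, so R1 ∩ R2 → R2. The join is lossless.

Yes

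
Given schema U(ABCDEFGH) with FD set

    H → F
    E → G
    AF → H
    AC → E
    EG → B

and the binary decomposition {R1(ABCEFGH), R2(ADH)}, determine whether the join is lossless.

No

Common attributes: R1 ∩ R2 = {AH}.
Closure of {AH}: H → F applies, adding F. So (AH)⁺ = {AFH}.
The closure contains neither all of R1 = {ABCEFGH} nor all of R2 = {ADH}, so the common attributes are not a superkey of either fragment. The join is lossy.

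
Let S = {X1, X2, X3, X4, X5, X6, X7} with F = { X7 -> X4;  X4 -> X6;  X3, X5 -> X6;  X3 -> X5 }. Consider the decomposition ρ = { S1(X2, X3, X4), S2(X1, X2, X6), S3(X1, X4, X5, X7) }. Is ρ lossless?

Chase test. Columns are X1, X2, X3, X4, X5, X6, X7; row i has aⱼ where attribute j ∈ Si, else bᵢⱼ.
Initial tableau (one row per fragment):
  row 1: b11 a2 a3 a4 b15 b16 b17
  row 2: a1 a2 b23 b24 b25 a6 b27
  row 3: a1 b32 b33 a4 a5 b36 a7
Rows 1 and 3 agree on X4; apply X4→X6 and equate their X6 entries.
No row becomes fully distinguished — the join is lossy.

No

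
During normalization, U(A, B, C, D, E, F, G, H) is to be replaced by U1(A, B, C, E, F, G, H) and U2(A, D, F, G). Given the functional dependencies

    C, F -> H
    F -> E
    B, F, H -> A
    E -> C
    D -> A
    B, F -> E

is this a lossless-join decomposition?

No

Common attributes: U1 ∩ U2 = {A, F, G}.
Closure of {A, F, G}: F → E applies, adding E; E → C applies, adding C; C, F → H applies, adding H. So (A, F, G)⁺ = {A, C, E, F, G, H}.
The closure contains neither all of U1 = {A, B, C, E, F, G, H} nor all of U2 = {A, D, F, G}, so the common attributes are not a superkey of either fragment. The join is lossy.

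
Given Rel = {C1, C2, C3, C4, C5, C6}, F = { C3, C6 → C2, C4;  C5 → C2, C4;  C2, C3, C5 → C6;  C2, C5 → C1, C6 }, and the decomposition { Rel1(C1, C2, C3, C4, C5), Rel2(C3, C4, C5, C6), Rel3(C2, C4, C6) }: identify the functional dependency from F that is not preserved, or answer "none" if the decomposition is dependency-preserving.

Check C3, C6 → C2, C4: no single fragment contains all of {C2, C3, C4, C6}, and the restricted closure of {C3, C6} across the fragments never reaches {C2, C4}.
C5 → C2, C4 is preserved.
C2, C3, C5 → C6 is preserved.
C2, C5 → C1, C6 is preserved.

C3, C6 → C2, C4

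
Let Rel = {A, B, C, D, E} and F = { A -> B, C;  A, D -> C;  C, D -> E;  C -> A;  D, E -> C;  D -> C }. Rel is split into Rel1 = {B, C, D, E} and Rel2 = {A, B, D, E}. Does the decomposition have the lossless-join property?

Yes

Common attributes: Rel1 ∩ Rel2 = {B, D, E}.
Closure of {B, D, E}: D, E → C applies, adding C; C → A applies, adding A. So (B, D, E)⁺ = {A, B, C, D, E}.
This closure contains every attribute of Rel1, so Rel1 ∩ Rel2 → Rel1. The join is lossless.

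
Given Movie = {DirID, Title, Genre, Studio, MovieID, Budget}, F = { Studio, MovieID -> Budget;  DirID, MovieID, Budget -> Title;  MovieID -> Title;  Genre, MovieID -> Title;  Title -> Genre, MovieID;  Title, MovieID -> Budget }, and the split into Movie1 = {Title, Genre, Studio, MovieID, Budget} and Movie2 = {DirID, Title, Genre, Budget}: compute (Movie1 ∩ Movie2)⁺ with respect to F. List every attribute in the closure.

Movie1 ∩ Movie2 = {Title, Genre, Budget}.
Title → Genre, MovieID applies, adding MovieID
Closure: {Title, Genre, MovieID, Budget}.

Title, Genre, MovieID, Budget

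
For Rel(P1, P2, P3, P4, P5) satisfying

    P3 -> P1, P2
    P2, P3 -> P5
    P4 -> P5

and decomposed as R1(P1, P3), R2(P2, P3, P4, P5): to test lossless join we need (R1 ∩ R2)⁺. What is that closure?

P1, P2, P3, P5

R1 ∩ R2 = {P3}.
P3 → P1, P2 applies, adding P1, P2
P2, P3 → P5 applies, adding P5
Closure: {P1, P2, P3, P5}.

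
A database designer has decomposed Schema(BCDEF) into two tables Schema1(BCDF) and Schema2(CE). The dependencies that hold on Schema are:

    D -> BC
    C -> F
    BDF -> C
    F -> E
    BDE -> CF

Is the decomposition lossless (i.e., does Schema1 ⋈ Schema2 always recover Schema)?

Common attributes: Schema1 ∩ Schema2 = {C}.
Closure of {C}: C → F applies, adding F; F → E applies, adding E. So (C)⁺ = {CEF}.
This closure contains every attribute of Schema2, so Schema1 ∩ Schema2 → Schema2. The join is lossless.

Yes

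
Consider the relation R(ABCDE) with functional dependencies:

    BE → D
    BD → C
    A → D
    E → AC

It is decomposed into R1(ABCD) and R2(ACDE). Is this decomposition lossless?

Common attributes: R1 ∩ R2 = {ACD}.
No dependency enlarges {ACD}, so (ACD)⁺ = {ACD}.
The closure contains neither all of R1 = {ABCD} nor all of R2 = {ACDE}, so the common attributes are not a superkey of either fragment. The join is lossy.

No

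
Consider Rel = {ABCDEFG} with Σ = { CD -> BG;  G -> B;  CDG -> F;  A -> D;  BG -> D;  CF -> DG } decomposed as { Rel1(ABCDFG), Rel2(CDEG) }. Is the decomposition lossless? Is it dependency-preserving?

Lossless test: (CDG)⁺ = {BCDFG}, which is a superkey of neither fragment — lossy.
Dependency preservation: every FD's attributes lie within a single fragment, so each can be enforced locally — preserved.

lossy but dependency-preserving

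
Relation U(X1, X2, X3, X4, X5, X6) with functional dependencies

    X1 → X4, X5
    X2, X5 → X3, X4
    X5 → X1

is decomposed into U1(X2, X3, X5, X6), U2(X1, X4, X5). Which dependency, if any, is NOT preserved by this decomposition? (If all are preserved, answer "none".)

X1 → X4, X5 lies within U2.
X2, X5 → X3, X4: restricted closure across fragments reaches X3, X4.
X5 → X1 lies within U2.
Every dependency is enforceable on the fragments, so the decomposition is dependency-preserving.

none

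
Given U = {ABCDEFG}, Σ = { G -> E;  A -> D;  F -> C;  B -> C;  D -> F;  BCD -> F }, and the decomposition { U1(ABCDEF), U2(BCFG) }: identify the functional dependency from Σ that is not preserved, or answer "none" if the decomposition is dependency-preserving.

Check G → E: no single fragment contains all of {EG}, and the restricted closure of {G} across the fragments never reaches {E}.
A → D is preserved.
F → C is preserved.
B → C is preserved.
D → F is preserved.
BCD → F is preserved.

G -> E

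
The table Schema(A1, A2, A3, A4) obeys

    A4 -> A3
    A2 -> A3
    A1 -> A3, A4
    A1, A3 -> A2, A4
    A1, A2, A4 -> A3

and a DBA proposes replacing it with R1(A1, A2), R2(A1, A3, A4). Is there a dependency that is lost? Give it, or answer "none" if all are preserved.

A2 -> A3

Check A2 → A3: no single fragment contains all of {A2, A3}, and the restricted closure of {A2} across the fragments never reaches {A3}.
A4 → A3 is preserved.
A1 → A3, A4 is preserved.
A1, A3 → A2, A4 is preserved.
A1, A2, A4 → A3 is preserved.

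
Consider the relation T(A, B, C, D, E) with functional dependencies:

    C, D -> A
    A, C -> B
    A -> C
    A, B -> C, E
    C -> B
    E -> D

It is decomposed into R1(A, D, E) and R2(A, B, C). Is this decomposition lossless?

Yes

Common attributes: R1 ∩ R2 = {A}.
Closure of {A}: A → C applies, adding C; C → B applies, adding B; A, B → C, E applies, adding E; E → D applies, adding D. So (A)⁺ = {A, B, C, D, E}.
This closure contains every attribute of R1, so R1 ∩ R2 → R1. The join is lossless.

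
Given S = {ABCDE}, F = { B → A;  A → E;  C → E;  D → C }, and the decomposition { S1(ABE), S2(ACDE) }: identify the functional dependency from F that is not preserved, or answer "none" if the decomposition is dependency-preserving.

B → A lies within S1.
A → E lies within S1.
C → E lies within S2.
D → C lies within S2.
Every dependency is enforceable on the fragments, so the decomposition is dependency-preserving.

none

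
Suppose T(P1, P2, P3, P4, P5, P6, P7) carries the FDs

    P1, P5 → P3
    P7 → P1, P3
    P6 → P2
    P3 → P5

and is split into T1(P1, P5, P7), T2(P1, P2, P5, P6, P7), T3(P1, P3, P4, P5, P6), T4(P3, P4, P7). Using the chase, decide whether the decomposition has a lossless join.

Chase test. Columns are P1, P2, P3, P4, P5, P6, P7; row i has aⱼ where attribute j ∈ Ti, else bᵢⱼ.
Initial tableau (one row per fragment):
  row 1: a1 b12 b13 b14 a5 b16 a7
  row 2: a1 a2 b23 b24 a5 a6 a7
  row 3: a1 b32 a3 a4 a5 a6 b37
  row 4: b41 b42 a3 a4 b45 b46 a7
Rows 1 and 2 agree on P1, P5; apply P1, P5→P3 and equate their P3 entries.
Rows 1 and 3 agree on P1, P5; apply P1, P5→P3 and equate their P3 entries.
Rows 1 and 4 agree on P7; apply P7→P1, P3 and equate their P1, P3 entries.
Rows 2 and 3 agree on P6; apply P6→P2 and equate their P2 entries.
Rows 1 and 4 agree on P3; apply P3→P5 and equate their P5 entries.
No row becomes fully distinguished — the join is lossy.

No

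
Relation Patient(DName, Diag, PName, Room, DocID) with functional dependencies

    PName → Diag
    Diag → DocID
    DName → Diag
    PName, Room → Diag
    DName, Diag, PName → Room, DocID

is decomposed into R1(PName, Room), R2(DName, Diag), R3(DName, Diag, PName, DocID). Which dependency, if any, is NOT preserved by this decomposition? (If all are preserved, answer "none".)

Check DName, Diag, PName → Room, DocID: no single fragment contains all of {DName, Diag, PName, Room, DocID}, and the restricted closure of {DName, Diag, PName} across the fragments never reaches {Room, DocID}.
PName → Diag is preserved.
Diag → DocID is preserved.
DName → Diag is preserved.
PName, Room → Diag is preserved.

DName, Diag, PName → Room, DocID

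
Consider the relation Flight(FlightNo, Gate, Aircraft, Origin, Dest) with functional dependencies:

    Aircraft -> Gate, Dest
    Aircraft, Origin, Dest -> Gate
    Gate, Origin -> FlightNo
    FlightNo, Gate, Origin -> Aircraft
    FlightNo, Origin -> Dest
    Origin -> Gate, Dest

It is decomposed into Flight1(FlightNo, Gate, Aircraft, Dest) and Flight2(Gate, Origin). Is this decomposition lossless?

Common attributes: Flight1 ∩ Flight2 = {Gate}.
No dependency enlarges {Gate}, so (Gate)⁺ = {Gate}.
The closure contains neither all of Flight1 = {FlightNo, Gate, Aircraft, Dest} nor all of Flight2 = {Gate, Origin}, so the common attributes are not a superkey of either fragment. The join is lossy.

No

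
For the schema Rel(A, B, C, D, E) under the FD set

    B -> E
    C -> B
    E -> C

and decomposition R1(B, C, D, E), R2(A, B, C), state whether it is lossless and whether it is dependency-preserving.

Lossless test: (B, C)⁺ = {B, C, E}, which is a superkey of neither fragment — lossy.
Dependency preservation: every FD's attributes lie within a single fragment, so each can be enforced locally — preserved.

lossy but dependency-preserving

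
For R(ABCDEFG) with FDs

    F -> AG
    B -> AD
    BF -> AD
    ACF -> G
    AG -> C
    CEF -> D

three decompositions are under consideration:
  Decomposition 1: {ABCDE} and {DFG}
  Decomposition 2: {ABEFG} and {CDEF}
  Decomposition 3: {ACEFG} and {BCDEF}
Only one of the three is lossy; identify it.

Decomposition 1: common = {D}, closure = {D} → lossy.
Decomposition 2: common = {EF}, closure = {ACDEFG} → lossless.
Decomposition 3: common = {CEF}, closure = {ACDEFG} → lossless.

Decomposition 1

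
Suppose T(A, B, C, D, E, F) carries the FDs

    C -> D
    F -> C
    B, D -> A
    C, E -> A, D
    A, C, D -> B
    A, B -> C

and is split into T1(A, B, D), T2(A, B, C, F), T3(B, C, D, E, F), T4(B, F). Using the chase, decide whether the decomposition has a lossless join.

Chase test. Columns are A, B, C, D, E, F; row i has aⱼ where attribute j ∈ Ti, else bᵢⱼ.
Initial tableau (one row per fragment):
  row 1: a1 a2 b13 a4 b15 b16
  row 2: a1 a2 a3 b24 b25 a6
  row 3: b31 a2 a3 a4 a5 a6
  row 4: b41 a2 b43 b44 b45 a6
Rows 2 and 3 agree on C; apply C→D and equate their D entries.
Rows 2 and 4 agree on F; apply F→C and equate their C entries.
Rows 1 and 3 agree on B, D; apply B, D→A and equate their A entries.
Rows 1 and 2 agree on A, B; apply A, B→C and equate their C entries.
Rows 1 and 4 agree on C; apply C→D and equate their D entries.
Rows 1 and 4 agree on B, D; apply B, D→A and equate their A entries.
Row 3 is now all distinguished symbols — the join is lossless.

Yes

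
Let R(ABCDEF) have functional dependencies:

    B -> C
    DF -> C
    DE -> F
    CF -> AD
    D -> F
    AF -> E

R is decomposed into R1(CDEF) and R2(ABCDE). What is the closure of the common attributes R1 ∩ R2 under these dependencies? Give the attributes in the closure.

R1 ∩ R2 = {CDE}.
DE → F applies, adding F
CF → AD applies, adding A
Closure: {ACDEF}.

ACDEF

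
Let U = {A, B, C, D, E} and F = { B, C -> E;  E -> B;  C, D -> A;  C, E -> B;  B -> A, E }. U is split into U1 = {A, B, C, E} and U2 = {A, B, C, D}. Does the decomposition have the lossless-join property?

Yes

Common attributes: U1 ∩ U2 = {A, B, C}.
Closure of {A, B, C}: B, C → E applies, adding E. So (A, B, C)⁺ = {A, B, C, E}.
This closure contains every attribute of U1, so U1 ∩ U2 → U1. The join is lossless.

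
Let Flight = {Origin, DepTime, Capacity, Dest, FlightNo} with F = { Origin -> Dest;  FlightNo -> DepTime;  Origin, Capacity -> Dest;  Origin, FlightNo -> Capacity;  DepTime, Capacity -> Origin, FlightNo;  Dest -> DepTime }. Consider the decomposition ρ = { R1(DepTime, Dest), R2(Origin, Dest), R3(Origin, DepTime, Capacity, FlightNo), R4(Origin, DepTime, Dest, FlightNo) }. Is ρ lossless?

Yes

Chase test. Columns are Origin, DepTime, Capacity, Dest, FlightNo; row i has aⱼ where attribute j ∈ Ri, else bᵢⱼ.
Initial tableau (one row per fragment):
  row 1: b11 a2 b13 a4 b15
  row 2: a1 b22 b23 a4 b25
  row 3: a1 a2 a3 b34 a5
  row 4: a1 a2 b43 a4 a5
Rows 2 and 3 agree on Origin; apply Origin→Dest and equate their Dest entries.
Rows 3 and 4 agree on Origin, FlightNo; apply Origin, FlightNo→Capacity and equate their Capacity entries.
Rows 1 and 2 agree on Dest; apply Dest→DepTime and equate their DepTime entries.
Row 3 is now all distinguished symbols — the join is lossless.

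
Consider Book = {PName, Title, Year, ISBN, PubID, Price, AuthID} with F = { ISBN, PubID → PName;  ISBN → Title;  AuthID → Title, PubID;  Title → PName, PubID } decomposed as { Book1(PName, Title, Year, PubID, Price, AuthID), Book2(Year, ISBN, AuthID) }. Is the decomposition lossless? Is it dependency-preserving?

Lossless test: (Year, AuthID)⁺ = {PName, Title, Year, PubID, AuthID}, which is a superkey of neither fragment — lossy.
Dependency preservation: the restricted closure of {ISBN, PubID} across the fragments never reaches {PName}, so ISBN, PubID → PName cannot be enforced without a join — not preserved.

lossy and not dependency-preserving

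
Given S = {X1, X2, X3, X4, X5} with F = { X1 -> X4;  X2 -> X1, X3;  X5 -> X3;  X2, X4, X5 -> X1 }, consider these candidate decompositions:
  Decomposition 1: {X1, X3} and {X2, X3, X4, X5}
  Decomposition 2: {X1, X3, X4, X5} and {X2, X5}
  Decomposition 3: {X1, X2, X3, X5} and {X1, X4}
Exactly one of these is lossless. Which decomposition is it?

Decomposition 1: common = {X3}, closure = {X3} → lossy.
Decomposition 2: common = {X5}, closure = {X3, X5} → lossy.
Decomposition 3: common = {X1}, closure = {X1, X4} → lossless.

Decomposition 3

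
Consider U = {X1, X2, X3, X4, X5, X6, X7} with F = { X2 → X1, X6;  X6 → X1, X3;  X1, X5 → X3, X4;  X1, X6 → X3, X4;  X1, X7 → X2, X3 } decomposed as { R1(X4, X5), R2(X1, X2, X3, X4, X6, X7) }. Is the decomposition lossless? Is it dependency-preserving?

Lossless test: (X4)⁺ = {X4}, which is a superkey of neither fragment — lossy.
Dependency preservation: the restricted closure of {X1, X5} across the fragments never reaches {X3, X4}, so X1, X5 → X3, X4 cannot be enforced without a join — not preserved.

lossy and not dependency-preserving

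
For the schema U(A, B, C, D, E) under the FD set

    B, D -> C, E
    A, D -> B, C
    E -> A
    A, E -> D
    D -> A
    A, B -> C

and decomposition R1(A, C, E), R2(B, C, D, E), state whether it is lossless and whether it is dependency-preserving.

lossless but not dependency-preserving

Lossless test: (C, E)⁺ = {A, B, C, D, E}, which contains all of one fragment — lossless.
Dependency preservation: the restricted closure of {A, B} across the fragments never reaches {C}, so A, B → C cannot be enforced without a join — not preserved.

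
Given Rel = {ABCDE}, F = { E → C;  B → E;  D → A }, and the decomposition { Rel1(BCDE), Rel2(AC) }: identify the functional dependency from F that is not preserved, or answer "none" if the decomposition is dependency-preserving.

D → A

Check D → A: no single fragment contains all of {AD}, and the restricted closure of {D} across the fragments never reaches {A}.
E → C is preserved.
B → E is preserved.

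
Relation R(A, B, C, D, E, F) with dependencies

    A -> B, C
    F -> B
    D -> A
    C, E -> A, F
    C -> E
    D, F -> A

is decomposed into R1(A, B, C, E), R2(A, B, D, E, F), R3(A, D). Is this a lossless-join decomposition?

Yes

Chase test. Columns are A, B, C, D, E, F; row i has aⱼ where attribute j ∈ Ri, else bᵢⱼ.
Initial tableau (one row per fragment):
  row 1: a1 a2 a3 b14 a5 b16
  row 2: a1 a2 b23 a4 a5 a6
  row 3: a1 b32 b33 a4 b35 b36
Rows 1 and 2 agree on A; apply A→B, C and equate their B, C entries.
Rows 1 and 3 agree on A; apply A→B, C and equate their B, C entries.
Rows 1 and 2 agree on C, E; apply C, E→A, F and equate their A, F entries.
Rows 1 and 3 agree on C; apply C→E and equate their E entries.
Rows 1 and 3 agree on C, E; apply C, E→A, F and equate their A, F entries.
Row 2 is now all distinguished symbols — the join is lossless.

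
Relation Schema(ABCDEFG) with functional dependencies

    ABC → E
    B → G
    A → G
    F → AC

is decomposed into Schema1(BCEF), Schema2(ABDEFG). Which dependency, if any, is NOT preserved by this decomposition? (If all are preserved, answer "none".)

ABC → E

Check ABC → E: no single fragment contains all of {ABCE}, and the restricted closure of {ABC} across the fragments never reaches {E}.
B → G is preserved.
A → G is preserved.
F → AC is preserved.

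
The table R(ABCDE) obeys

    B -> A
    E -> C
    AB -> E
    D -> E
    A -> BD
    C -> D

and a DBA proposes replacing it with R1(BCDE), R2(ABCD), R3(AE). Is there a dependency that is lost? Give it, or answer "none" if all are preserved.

B → A lies within R2.
E → C lies within R1.
AB → E: restricted closure across fragments reaches E.
D → E lies within R1.
A → BD lies within R2.
C → D lies within R1.
Every dependency is enforceable on the fragments, so the decomposition is dependency-preserving.

none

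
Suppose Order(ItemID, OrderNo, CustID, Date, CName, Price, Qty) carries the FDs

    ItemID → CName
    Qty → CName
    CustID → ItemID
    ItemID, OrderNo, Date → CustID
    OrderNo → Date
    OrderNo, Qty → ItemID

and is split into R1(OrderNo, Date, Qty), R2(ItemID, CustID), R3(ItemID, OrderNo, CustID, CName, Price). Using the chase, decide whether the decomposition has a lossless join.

Chase test. Columns are ItemID, OrderNo, CustID, Date, CName, Price, Qty; row i has aⱼ where attribute j ∈ Ri, else bᵢⱼ.
Initial tableau (one row per fragment):
  row 1: b11 a2 b13 a4 b15 b16 a7
  row 2: a1 b22 a3 b24 b25 b26 b27
  row 3: a1 a2 a3 b34 a5 a6 b37
Rows 2 and 3 agree on ItemID; apply ItemID→CName and equate their CName entries.
Rows 1 and 3 agree on OrderNo; apply OrderNo→Date and equate their Date entries.
No row becomes fully distinguished — the join is lossy.

No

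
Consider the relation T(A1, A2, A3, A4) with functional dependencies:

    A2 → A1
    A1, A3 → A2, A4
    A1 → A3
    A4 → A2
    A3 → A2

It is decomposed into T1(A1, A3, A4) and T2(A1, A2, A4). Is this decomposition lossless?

Yes

Common attributes: T1 ∩ T2 = {A1, A4}.
Closure of {A1, A4}: A1 → A3 applies, adding A3; A4 → A2 applies, adding A2. So (A1, A4)⁺ = {A1, A2, A3, A4}.
This closure contains every attribute of T1, so T1 ∩ T2 → T1. The join is lossless.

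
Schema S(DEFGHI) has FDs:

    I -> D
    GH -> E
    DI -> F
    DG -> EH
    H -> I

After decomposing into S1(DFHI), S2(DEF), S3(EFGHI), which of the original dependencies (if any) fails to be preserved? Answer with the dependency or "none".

Check DG → EH: no single fragment contains all of {DEGH}, and the restricted closure of {DG} across the fragments never reaches {EH}.
I → D is preserved.
GH → E is preserved.
DI → F is preserved.
H → I is preserved.

DG -> EH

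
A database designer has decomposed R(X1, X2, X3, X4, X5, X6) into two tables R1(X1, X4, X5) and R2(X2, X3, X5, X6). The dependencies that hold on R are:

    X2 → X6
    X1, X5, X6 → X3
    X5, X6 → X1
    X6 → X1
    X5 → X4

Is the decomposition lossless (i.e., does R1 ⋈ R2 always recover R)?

Common attributes: R1 ∩ R2 = {X5}.
Closure of {X5}: X5 → X4 applies, adding X4. So (X5)⁺ = {X4, X5}.
The closure contains neither all of R1 = {X1, X4, X5} nor all of R2 = {X2, X3, X5, X6}, so the common attributes are not a superkey of either fragment. The join is lossy.

No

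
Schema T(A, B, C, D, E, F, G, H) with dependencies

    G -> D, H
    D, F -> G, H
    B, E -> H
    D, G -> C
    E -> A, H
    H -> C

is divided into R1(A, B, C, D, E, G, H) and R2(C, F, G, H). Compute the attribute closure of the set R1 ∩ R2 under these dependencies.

C, D, G, H

R1 ∩ R2 = {C, G, H}.
G → D, H applies, adding D
Closure: {C, D, G, H}.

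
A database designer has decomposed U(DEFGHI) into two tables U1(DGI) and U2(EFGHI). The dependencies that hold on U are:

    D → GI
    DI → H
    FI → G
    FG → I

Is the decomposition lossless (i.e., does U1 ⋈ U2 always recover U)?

Common attributes: U1 ∩ U2 = {GI}.
No dependency enlarges {GI}, so (GI)⁺ = {GI}.
The closure contains neither all of U1 = {DGI} nor all of U2 = {EFGHI}, so the common attributes are not a superkey of either fragment. The join is lossy.

No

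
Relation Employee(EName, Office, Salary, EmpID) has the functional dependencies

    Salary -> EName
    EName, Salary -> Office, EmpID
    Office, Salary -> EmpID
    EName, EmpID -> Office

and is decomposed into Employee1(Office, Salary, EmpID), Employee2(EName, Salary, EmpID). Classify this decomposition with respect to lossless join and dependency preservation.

lossless but not dependency-preserving

Lossless test: (Salary, EmpID)⁺ = {EName, Office, Salary, EmpID}, which contains all of one fragment — lossless.
Dependency preservation: the restricted closure of {EName, EmpID} across the fragments never reaches {Office}, so EName, EmpID → Office cannot be enforced without a join — not preserved.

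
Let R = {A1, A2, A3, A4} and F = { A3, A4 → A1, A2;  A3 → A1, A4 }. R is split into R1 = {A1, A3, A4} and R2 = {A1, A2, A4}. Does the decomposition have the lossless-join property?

No

Common attributes: R1 ∩ R2 = {A1, A4}.
No dependency enlarges {A1, A4}, so (A1, A4)⁺ = {A1, A4}.
The closure contains neither all of R1 = {A1, A3, A4} nor all of R2 = {A1, A2, A4}, so the common attributes are not a superkey of either fragment. The join is lossy.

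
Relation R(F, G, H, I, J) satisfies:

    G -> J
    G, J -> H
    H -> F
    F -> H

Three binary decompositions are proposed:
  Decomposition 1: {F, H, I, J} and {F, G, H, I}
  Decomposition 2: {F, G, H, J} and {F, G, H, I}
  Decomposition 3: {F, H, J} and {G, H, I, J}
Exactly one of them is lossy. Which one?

Decomposition 1

Decomposition 1: common = {F, H, I}, closure = {F, H, I} → lossy.
Decomposition 2: common = {F, G, H}, closure = {F, G, H, J} → lossless.
Decomposition 3: common = {H, J}, closure = {F, H, J} → lossless.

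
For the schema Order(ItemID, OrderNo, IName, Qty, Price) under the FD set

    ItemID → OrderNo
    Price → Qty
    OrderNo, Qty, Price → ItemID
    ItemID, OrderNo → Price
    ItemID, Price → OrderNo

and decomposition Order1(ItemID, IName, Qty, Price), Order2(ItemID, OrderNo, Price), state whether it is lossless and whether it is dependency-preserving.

Lossless test: (ItemID, Price)⁺ = {ItemID, OrderNo, Qty, Price}, which contains all of one fragment — lossless.
Dependency preservation: OrderNo, Qty, Price → ItemID is not contained in any single fragment, but the restricted closure of its left-hand side across the fragments still reaches the right-hand side; the remaining FDs each lie inside some fragment. All dependencies are preserved.

lossless and dependency-preserving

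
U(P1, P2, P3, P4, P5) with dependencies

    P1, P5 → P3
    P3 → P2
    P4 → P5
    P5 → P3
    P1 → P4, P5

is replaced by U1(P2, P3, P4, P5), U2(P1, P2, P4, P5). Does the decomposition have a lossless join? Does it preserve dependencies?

lossless and dependency-preserving

Lossless test: (P2, P4, P5)⁺ = {P2, P3, P4, P5}, which contains all of one fragment — lossless.
Dependency preservation: P1, P5 → P3 is not contained in any single fragment, but the restricted closure of its left-hand side across the fragments still reaches the right-hand side; the remaining FDs each lie inside some fragment. All dependencies are preserved.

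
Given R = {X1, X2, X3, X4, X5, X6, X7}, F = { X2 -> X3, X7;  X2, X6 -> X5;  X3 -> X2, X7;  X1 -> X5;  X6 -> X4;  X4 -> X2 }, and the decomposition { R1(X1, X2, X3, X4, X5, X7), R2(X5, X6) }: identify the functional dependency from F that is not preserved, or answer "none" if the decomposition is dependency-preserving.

Check X6 → X4: no single fragment contains all of {X4, X6}, and the restricted closure of {X6} across the fragments never reaches {X4}.
X2 → X3, X7 is preserved.
X2, X6 → X5 is preserved.
X3 → X2, X7 is preserved.
X1 → X5 is preserved.
X4 → X2 is preserved.

X6 -> X4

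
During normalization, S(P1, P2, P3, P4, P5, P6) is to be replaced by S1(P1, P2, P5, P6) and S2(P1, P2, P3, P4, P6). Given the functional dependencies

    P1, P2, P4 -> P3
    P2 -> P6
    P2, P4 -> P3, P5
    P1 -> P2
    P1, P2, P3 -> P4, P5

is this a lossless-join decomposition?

No

Common attributes: S1 ∩ S2 = {P1, P2, P6}.
No dependency enlarges {P1, P2, P6}, so (P1, P2, P6)⁺ = {P1, P2, P6}.
The closure contains neither all of S1 = {P1, P2, P5, P6} nor all of S2 = {P1, P2, P3, P4, P6}, so the common attributes are not a superkey of either fragment. The join is lossy.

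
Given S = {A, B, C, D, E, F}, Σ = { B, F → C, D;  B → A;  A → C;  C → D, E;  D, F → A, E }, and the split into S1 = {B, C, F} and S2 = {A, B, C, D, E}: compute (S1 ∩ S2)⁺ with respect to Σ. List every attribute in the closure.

S1 ∩ S2 = {B, C}.
B → A applies, adding A
C → D, E applies, adding D, E
Closure: {A, B, C, D, E}.

A, B, C, D, E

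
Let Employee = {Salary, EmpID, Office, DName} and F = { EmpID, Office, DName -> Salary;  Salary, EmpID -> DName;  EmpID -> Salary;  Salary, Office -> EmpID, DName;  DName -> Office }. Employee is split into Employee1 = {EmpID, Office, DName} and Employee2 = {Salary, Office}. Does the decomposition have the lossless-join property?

No

Common attributes: Employee1 ∩ Employee2 = {Office}.
No dependency enlarges {Office}, so (Office)⁺ = {Office}.
The closure contains neither all of Employee1 = {EmpID, Office, DName} nor all of Employee2 = {Salary, Office}, so the common attributes are not a superkey of either fragment. The join is lossy.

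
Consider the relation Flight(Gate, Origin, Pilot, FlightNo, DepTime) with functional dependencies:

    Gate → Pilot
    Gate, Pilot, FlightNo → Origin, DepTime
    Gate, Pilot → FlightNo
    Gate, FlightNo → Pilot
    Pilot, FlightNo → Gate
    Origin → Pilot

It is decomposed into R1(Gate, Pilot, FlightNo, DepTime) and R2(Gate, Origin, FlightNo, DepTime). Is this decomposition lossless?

Yes

Common attributes: R1 ∩ R2 = {Gate, FlightNo, DepTime}.
Closure of {Gate, FlightNo, DepTime}: Gate → Pilot applies, adding Pilot; Gate, Pilot, FlightNo → Origin, DepTime applies, adding Origin. So (Gate, FlightNo, DepTime)⁺ = {Gate, Origin, Pilot, FlightNo, DepTime}.
This closure contains every attribute of R1, so R1 ∩ R2 → R1. The join is lossless.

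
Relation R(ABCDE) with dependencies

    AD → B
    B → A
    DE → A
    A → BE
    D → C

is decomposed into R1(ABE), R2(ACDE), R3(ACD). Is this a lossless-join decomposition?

Yes

Chase test. Columns are ABCDE; row i has aⱼ where attribute j ∈ Ri, else bᵢⱼ.
Initial tableau (one row per fragment):
  row 1: a1 a2 b13 b14 a5
  row 2: a1 b22 a3 a4 a5
  row 3: a1 b32 a3 a4 b35
Rows 2 and 3 agree on AD; apply AD→B and equate their B entries.
Rows 1 and 2 agree on A; apply A→BE and equate their BE entries.
Rows 1 and 3 agree on A; apply A→BE and equate their BE entries.
Row 2 is now all distinguished symbols — the join is lossless.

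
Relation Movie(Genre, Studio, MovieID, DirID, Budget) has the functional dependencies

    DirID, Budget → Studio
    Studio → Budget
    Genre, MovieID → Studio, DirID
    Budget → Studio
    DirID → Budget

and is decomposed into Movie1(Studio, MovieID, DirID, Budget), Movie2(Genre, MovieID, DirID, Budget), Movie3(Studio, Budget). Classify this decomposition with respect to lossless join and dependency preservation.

lossless and dependency-preserving

Lossless test (chase): Rows 1 and 2 agree on DirID, Budget; apply DirID, Budget→Studio and equate their Studio entries. Row 2 is now all distinguished symbols — the join is lossless.
Dependency preservation: Genre, MovieID → Studio, DirID is not contained in any single fragment, but the restricted closure of its left-hand side across the fragments still reaches the right-hand side; the remaining FDs each lie inside some fragment. All dependencies are preserved.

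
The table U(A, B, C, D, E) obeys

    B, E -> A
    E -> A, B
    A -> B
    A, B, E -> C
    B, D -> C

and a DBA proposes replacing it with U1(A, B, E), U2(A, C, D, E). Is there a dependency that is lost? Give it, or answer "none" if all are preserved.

Check B, D → C: no single fragment contains all of {B, C, D}, and the restricted closure of {B, D} across the fragments never reaches {C}.
B, E → A is preserved.
E → A, B is preserved.
A → B is preserved.
A, B, E → C is preserved.

B, D -> C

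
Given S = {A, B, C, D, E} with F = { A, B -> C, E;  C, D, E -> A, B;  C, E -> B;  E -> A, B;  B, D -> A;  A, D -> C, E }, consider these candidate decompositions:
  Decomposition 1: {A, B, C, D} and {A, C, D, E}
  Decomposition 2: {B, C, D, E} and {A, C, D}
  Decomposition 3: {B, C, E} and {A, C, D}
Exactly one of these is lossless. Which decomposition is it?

Decomposition 1

Decomposition 1: common = {A, C, D}, closure = {A, B, C, D, E} → lossless.
Decomposition 2: common = {C, D}, closure = {C, D} → lossy.
Decomposition 3: common = {C}, closure = {C} → lossy.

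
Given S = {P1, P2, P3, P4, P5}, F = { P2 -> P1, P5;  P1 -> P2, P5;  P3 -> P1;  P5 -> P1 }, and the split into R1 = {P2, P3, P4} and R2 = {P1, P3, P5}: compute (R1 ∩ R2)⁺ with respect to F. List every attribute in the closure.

R1 ∩ R2 = {P3}.
P3 → P1 applies, adding P1
P1 → P2, P5 applies, adding P2, P5
Closure: {P1, P2, P3, P5}.

P1, P2, P3, P5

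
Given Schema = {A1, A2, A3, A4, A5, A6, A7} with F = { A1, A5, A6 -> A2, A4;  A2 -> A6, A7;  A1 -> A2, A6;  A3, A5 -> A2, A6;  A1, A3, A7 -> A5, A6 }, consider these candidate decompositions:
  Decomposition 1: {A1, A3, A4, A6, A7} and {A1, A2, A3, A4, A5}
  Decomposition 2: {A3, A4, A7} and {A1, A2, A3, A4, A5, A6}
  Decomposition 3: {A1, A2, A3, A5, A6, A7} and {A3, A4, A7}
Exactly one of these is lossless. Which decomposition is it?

Decomposition 1: common = {A1, A3, A4}, closure = {A1, A2, A3, A4, A5, A6, A7} → lossless.
Decomposition 2: common = {A3, A4}, closure = {A3, A4} → lossy.
Decomposition 3: common = {A3, A7}, closure = {A3, A7} → lossy.

Decomposition 1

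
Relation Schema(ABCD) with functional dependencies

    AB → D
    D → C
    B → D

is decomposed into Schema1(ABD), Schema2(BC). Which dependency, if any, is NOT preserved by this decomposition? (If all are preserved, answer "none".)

D → C

Check D → C: no single fragment contains all of {CD}, and the restricted closure of {D} across the fragments never reaches {C}.
AB → D is preserved.
B → D is preserved.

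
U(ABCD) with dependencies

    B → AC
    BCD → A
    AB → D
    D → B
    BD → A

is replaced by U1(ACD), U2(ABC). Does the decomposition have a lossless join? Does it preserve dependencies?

lossy and not dependency-preserving

Lossless test: (AC)⁺ = {AC}, which is a superkey of neither fragment — lossy.
Dependency preservation: the restricted closure of {AB} across the fragments never reaches {D}, so AB → D cannot be enforced without a join — not preserved.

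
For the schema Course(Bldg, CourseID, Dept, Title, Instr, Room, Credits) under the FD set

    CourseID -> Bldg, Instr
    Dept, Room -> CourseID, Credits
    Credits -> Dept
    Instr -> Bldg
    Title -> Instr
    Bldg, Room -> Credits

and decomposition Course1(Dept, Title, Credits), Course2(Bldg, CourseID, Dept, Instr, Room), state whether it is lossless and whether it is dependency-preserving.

lossy and not dependency-preserving

Lossless test: (Dept)⁺ = {Dept}, which is a superkey of neither fragment — lossy.
Dependency preservation: the restricted closure of {Dept, Room} across the fragments never reaches {CourseID, Credits}, so Dept, Room → CourseID, Credits cannot be enforced without a join — not preserved.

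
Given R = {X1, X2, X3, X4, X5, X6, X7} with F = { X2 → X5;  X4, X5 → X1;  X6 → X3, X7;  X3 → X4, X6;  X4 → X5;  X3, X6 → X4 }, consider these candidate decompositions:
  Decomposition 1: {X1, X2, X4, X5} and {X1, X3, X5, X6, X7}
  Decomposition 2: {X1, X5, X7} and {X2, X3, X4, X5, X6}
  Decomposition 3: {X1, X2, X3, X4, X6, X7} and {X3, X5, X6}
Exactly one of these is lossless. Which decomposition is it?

Decomposition 1: common = {X1, X5}, closure = {X1, X5} → lossy.
Decomposition 2: common = {X5}, closure = {X5} → lossy.
Decomposition 3: common = {X3, X6}, closure = {X1, X3, X4, X5, X6, X7} → lossless.

Decomposition 3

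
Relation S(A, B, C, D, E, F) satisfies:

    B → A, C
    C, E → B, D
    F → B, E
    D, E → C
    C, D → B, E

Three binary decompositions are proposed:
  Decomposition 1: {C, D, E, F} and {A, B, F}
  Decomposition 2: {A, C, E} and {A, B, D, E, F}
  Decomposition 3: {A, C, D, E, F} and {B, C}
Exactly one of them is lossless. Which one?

Decomposition 1: common = {F}, closure = {A, B, C, D, E, F} → lossless.
Decomposition 2: common = {A, E}, closure = {A, E} → lossy.
Decomposition 3: common = {C}, closure = {C} → lossy.

Decomposition 1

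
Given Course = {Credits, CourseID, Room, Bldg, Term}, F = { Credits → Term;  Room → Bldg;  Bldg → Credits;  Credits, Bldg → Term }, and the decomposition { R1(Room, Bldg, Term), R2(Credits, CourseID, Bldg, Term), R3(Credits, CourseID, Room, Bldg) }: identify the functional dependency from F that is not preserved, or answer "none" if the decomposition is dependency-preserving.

none

Credits → Term lies within R2.
Room → Bldg lies within R1.
Bldg → Credits lies within R2.
Credits, Bldg → Term lies within R2.
Every dependency is enforceable on the fragments, so the decomposition is dependency-preserving.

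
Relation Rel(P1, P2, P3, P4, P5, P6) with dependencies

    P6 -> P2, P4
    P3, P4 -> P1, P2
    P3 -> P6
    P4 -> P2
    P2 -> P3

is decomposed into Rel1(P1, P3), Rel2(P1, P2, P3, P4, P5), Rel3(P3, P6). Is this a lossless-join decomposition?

Yes

Chase test. Columns are P1, P2, P3, P4, P5, P6; row i has aⱼ where attribute j ∈ Reli, else bᵢⱼ.
Initial tableau (one row per fragment):
  row 1: a1 b12 a3 b14 b15 b16
  row 2: a1 a2 a3 a4 a5 b26
  row 3: b31 b32 a3 b34 b35 a6
Rows 1 and 2 agree on P3; apply P3→P6 and equate their P6 entries.
Rows 1 and 3 agree on P3; apply P3→P6 and equate their P6 entries.
Rows 1 and 2 agree on P6; apply P6→P2, P4 and equate their P2, P4 entries.
Rows 1 and 3 agree on P6; apply P6→P2, P4 and equate their P2, P4 entries.
Rows 1 and 3 agree on P3, P4; apply P3, P4→P1, P2 and equate their P1, P2 entries.
Row 2 is now all distinguished symbols — the join is lossless.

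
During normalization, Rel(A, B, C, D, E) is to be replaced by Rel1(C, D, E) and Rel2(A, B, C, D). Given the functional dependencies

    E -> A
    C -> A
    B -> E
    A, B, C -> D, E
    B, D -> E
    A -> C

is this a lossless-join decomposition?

Common attributes: Rel1 ∩ Rel2 = {C, D}.
Closure of {C, D}: C → A applies, adding A. So (C, D)⁺ = {A, C, D}.
The closure contains neither all of Rel1 = {C, D, E} nor all of Rel2 = {A, B, C, D}, so the common attributes are not a superkey of either fragment. The join is lossy.

No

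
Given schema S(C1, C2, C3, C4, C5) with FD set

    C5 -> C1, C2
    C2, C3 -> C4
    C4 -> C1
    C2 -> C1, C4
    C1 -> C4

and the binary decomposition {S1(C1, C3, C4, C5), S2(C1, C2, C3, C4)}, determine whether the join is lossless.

Common attributes: S1 ∩ S2 = {C1, C3, C4}.
No dependency enlarges {C1, C3, C4}, so (C1, C3, C4)⁺ = {C1, C3, C4}.
The closure contains neither all of S1 = {C1, C3, C4, C5} nor all of S2 = {C1, C2, C3, C4}, so the common attributes are not a superkey of either fragment. The join is lossy.

No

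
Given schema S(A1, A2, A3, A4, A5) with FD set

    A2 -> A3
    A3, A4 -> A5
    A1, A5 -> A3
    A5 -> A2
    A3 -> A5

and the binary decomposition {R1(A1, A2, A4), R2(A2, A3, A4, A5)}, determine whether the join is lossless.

Yes

Common attributes: R1 ∩ R2 = {A2, A4}.
Closure of {A2, A4}: A2 → A3 applies, adding A3; A3, A4 → A5 applies, adding A5. So (A2, A4)⁺ = {A2, A3, A4, A5}.
This closure contains every attribute of R2, so R1 ∩ R2 → R2. The join is lossless.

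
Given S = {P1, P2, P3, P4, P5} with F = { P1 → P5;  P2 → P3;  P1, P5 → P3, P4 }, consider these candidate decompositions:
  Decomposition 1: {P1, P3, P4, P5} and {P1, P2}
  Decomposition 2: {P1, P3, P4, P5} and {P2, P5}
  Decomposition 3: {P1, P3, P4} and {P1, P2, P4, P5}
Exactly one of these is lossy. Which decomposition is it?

Decomposition 2

Decomposition 1: common = {P1}, closure = {P1, P3, P4, P5} → lossless.
Decomposition 2: common = {P5}, closure = {P5} → lossy.
Decomposition 3: common = {P1, P4}, closure = {P1, P3, P4, P5} → lossless.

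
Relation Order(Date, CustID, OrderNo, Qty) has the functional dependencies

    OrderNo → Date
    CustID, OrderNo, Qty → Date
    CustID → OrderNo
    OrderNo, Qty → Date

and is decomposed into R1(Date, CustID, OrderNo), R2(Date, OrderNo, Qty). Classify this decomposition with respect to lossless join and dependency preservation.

lossy but dependency-preserving

Lossless test: (Date, OrderNo)⁺ = {Date, OrderNo}, which is a superkey of neither fragment — lossy.
Dependency preservation: CustID, OrderNo, Qty → Date is not contained in any single fragment, but the restricted closure of its left-hand side across the fragments still reaches the right-hand side; the remaining FDs each lie inside some fragment. All dependencies are preserved.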